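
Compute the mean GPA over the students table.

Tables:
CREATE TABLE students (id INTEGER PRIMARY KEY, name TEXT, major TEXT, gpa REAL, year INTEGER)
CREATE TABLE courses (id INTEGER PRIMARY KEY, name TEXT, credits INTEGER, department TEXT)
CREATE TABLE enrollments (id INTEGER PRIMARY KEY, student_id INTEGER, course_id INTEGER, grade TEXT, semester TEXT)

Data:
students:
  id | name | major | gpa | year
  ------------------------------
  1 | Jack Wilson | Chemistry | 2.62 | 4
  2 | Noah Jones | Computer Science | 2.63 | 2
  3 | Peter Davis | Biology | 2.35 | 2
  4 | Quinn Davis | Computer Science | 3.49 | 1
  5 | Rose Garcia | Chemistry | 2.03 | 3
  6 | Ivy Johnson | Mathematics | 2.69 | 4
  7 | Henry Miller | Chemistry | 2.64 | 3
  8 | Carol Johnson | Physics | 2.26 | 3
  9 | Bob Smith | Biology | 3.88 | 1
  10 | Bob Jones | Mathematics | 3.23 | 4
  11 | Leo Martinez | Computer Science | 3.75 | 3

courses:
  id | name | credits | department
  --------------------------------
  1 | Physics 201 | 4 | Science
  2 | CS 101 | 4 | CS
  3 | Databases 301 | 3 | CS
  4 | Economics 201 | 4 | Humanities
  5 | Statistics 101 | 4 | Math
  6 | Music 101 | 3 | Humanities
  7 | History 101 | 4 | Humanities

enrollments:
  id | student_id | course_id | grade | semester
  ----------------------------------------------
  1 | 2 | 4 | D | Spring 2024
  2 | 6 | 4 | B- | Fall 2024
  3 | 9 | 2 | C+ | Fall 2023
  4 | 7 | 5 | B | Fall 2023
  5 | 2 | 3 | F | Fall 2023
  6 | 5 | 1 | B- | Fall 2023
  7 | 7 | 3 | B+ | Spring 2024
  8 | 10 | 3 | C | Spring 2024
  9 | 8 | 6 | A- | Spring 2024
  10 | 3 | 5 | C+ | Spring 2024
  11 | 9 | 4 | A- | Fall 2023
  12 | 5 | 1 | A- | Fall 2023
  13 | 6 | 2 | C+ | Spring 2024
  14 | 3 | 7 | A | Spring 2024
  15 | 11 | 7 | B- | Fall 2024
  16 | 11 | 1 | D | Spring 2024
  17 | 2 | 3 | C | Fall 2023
SELECT AVG(gpa) FROM students

Execution result:
2.87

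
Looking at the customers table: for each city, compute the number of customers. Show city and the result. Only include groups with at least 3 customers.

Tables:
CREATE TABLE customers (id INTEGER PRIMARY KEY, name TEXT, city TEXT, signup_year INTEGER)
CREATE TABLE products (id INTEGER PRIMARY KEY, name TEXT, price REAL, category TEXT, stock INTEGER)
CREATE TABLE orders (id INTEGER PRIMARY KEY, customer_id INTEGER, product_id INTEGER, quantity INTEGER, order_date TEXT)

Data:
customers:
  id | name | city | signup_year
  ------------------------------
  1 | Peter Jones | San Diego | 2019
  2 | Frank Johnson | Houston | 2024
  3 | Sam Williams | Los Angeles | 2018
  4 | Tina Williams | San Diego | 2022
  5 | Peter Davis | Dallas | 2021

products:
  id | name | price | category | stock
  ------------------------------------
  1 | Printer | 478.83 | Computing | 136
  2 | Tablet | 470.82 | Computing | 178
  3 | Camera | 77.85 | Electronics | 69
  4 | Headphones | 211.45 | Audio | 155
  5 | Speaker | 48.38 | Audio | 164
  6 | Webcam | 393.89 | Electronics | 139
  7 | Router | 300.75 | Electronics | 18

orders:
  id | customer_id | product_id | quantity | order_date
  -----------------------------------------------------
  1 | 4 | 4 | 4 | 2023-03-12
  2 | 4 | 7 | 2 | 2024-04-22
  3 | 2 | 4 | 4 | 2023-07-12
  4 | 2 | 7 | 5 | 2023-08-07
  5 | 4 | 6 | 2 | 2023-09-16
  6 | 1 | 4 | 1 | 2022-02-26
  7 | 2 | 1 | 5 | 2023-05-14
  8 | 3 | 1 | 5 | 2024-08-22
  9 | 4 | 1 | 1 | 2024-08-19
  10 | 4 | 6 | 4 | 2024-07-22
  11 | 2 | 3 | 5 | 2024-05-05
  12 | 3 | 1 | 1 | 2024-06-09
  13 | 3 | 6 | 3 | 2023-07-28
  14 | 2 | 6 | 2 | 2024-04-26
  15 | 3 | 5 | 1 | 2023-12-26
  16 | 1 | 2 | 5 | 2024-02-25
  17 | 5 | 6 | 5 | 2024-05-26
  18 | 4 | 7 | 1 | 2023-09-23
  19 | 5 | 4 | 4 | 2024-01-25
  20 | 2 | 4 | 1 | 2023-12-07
SELECT city, COUNT(*) AS n FROM customers GROUP BY city HAVING COUNT(*) >= 3

Execution result:
(no rows)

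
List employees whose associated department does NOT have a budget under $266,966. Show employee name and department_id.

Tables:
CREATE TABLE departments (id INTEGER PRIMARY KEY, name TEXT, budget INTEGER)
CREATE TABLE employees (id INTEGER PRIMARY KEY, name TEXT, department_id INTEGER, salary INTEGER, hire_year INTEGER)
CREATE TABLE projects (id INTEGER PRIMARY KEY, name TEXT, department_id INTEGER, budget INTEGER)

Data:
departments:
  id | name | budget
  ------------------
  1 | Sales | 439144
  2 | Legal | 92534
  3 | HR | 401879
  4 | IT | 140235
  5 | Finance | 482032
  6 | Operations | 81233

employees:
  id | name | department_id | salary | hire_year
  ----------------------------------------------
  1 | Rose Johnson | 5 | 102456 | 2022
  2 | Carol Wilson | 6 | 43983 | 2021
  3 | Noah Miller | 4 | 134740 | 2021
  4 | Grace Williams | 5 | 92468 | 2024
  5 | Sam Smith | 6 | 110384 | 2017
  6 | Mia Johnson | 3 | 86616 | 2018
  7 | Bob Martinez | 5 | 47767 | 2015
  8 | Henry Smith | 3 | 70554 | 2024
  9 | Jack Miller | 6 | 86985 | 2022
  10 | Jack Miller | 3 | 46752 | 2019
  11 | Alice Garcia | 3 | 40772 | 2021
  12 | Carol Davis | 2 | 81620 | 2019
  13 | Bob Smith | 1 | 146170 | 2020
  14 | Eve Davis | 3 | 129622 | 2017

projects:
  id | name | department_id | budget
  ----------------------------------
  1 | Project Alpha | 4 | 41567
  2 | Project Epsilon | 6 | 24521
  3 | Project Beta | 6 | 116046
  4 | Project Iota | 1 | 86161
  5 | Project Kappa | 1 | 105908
SELECT name, department_id FROM employees WHERE department_id NOT IN (SELECT id FROM departments WHERE budget < 266966)

Execution result:
name | department_id
Rose Johnson | 5
Grace Williams | 5
Mia Johnson | 3
Bob Martinez | 5
Henry Smith | 3
Jack Miller | 3
Alice Garcia | 3
Bob Smith | 1
Eve Davis | 3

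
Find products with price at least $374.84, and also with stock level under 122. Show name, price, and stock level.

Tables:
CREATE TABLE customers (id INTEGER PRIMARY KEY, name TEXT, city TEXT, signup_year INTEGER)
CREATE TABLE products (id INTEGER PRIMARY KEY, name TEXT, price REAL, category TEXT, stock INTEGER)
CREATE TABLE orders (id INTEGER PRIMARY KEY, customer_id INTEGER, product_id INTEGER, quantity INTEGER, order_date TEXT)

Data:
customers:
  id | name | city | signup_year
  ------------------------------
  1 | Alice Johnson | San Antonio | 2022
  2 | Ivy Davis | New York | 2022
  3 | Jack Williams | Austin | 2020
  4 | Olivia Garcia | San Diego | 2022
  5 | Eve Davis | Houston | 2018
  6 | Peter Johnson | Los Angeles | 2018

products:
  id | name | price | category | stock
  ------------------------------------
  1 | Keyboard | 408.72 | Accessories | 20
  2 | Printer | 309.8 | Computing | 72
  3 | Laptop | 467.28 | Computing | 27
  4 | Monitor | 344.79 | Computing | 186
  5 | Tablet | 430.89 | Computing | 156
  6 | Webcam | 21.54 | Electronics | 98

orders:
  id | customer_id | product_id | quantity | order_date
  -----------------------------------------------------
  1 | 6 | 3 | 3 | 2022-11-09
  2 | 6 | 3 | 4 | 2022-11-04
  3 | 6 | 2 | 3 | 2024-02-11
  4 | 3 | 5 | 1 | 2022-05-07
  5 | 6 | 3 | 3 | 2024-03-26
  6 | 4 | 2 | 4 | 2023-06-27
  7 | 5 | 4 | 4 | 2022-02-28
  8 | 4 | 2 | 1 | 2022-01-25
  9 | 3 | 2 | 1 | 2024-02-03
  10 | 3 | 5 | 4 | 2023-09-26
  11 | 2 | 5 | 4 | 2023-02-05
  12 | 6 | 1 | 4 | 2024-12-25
SELECT name, price, stock FROM products WHERE price >= 374.84 AND stock < 122

Execution result:
name | price | stock
Keyboard | 408.72 | 20
Laptop | 467.28 | 27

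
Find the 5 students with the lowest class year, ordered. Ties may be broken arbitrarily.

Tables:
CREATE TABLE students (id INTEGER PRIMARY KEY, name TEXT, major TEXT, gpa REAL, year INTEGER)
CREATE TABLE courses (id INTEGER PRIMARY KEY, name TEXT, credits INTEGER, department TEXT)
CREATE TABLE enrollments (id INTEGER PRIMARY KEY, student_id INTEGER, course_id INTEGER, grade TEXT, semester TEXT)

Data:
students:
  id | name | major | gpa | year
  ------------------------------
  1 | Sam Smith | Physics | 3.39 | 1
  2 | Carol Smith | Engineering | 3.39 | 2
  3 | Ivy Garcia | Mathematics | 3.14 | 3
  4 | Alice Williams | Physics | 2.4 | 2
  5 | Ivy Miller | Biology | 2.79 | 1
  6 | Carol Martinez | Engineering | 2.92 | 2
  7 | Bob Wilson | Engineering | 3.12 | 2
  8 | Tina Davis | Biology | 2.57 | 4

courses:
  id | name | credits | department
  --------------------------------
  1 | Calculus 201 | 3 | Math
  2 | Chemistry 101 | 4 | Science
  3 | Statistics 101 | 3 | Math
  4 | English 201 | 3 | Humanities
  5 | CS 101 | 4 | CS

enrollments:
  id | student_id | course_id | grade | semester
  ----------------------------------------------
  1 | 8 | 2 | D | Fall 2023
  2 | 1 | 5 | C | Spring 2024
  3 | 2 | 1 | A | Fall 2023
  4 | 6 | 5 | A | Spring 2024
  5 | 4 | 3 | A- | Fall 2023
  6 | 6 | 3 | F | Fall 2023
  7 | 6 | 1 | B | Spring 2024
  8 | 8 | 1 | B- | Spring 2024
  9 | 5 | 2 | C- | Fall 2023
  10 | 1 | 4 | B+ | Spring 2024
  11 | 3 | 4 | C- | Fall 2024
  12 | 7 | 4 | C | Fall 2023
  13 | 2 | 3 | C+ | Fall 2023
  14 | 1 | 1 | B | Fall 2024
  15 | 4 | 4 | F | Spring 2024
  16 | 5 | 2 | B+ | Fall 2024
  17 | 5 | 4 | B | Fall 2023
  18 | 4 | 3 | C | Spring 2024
SELECT name, year FROM students ORDER BY year ASC LIMIT 5

Execution result:
name | year
Sam Smith | 1
Ivy Miller | 1
Carol Smith | 2
Alice Williams | 2
Carol Martinez | 2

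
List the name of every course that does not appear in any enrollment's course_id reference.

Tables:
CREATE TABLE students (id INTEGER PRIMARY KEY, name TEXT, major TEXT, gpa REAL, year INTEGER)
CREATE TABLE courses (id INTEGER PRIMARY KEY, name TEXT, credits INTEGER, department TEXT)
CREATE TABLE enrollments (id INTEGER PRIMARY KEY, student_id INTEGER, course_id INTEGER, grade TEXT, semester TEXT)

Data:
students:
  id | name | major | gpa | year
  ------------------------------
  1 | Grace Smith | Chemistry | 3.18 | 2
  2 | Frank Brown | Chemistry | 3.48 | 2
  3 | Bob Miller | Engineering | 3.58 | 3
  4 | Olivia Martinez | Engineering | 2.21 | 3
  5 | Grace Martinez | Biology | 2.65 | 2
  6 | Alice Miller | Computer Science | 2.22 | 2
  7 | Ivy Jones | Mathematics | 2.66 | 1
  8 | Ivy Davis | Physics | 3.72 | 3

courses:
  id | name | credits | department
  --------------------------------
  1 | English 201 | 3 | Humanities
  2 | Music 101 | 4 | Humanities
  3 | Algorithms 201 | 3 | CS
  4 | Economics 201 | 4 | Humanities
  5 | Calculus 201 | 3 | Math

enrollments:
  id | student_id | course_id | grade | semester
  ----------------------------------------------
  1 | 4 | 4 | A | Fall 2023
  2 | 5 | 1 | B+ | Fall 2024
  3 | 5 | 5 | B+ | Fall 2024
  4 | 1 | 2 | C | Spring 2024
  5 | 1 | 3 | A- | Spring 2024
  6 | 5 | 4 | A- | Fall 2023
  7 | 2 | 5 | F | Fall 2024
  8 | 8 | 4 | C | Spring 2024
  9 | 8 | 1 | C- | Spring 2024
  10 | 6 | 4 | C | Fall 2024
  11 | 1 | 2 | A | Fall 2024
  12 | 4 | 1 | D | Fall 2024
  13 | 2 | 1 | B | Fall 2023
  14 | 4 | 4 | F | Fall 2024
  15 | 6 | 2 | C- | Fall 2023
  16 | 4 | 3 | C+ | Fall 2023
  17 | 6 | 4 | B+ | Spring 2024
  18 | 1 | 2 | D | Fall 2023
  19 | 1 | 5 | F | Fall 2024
SELECT p.name FROM courses p LEFT JOIN enrollments c ON c.course_id = p.id WHERE c.id IS NULL

Execution result:
(no rows)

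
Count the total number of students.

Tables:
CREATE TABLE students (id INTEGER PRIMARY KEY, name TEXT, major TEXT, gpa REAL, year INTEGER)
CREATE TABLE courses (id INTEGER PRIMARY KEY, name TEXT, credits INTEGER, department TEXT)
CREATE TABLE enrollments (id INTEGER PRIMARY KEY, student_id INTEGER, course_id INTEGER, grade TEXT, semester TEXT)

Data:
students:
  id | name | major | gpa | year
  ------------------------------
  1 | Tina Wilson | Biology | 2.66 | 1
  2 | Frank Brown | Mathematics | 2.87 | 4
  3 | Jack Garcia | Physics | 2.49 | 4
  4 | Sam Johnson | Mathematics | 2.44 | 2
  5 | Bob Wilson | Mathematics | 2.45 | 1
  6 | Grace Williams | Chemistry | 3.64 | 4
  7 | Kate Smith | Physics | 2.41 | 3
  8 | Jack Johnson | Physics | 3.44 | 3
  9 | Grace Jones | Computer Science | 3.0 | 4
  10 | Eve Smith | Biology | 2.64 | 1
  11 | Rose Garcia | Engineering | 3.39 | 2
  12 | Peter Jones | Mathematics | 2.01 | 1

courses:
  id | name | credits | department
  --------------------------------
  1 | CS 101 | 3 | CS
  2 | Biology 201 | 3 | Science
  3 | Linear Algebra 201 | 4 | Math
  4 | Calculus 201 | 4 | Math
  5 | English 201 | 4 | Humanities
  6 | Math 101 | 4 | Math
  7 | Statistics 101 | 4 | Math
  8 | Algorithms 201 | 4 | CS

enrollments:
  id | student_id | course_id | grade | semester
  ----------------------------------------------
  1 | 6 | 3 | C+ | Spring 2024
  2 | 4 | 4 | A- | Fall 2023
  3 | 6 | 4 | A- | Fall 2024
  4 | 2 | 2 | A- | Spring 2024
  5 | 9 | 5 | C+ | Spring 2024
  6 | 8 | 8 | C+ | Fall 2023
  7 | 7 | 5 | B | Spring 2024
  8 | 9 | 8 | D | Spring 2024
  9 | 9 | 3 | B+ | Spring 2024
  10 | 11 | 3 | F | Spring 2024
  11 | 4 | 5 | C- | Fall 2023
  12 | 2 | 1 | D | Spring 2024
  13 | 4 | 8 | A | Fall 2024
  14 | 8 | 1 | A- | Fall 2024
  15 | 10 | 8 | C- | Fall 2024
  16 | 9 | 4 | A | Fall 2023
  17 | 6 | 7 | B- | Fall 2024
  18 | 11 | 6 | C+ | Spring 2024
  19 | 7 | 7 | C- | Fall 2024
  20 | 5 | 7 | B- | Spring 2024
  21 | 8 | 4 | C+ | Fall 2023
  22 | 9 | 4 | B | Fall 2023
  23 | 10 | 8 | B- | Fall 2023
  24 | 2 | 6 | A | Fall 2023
SELECT COUNT(*) FROM students

Execution result:
12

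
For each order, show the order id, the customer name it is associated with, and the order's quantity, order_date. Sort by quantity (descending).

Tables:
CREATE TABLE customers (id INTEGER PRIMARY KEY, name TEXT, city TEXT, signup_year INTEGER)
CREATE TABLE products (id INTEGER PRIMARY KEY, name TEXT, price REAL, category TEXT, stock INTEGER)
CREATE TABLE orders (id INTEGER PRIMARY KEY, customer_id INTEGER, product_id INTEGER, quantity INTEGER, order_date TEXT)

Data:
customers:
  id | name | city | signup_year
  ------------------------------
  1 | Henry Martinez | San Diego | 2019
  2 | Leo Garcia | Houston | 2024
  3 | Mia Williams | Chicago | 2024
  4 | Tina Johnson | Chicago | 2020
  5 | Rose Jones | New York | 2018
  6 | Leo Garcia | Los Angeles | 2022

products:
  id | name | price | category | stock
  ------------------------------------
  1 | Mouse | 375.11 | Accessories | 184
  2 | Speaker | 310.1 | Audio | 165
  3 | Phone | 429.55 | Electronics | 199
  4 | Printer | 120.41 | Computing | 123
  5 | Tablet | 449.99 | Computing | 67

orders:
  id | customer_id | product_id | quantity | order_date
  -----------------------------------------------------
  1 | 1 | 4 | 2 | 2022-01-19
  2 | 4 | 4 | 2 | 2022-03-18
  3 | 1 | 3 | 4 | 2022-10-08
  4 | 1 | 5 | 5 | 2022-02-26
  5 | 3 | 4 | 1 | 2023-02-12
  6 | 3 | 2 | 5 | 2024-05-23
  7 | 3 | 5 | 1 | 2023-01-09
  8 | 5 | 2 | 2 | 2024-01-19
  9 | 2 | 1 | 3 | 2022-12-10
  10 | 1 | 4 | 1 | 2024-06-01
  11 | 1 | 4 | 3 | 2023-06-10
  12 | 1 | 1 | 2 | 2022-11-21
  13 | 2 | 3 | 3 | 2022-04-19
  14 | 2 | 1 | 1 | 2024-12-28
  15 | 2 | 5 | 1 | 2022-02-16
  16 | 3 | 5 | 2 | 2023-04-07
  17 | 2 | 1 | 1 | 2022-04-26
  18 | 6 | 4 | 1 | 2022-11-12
SELECT c.id, p.name AS customer, c.quantity, c.order_date FROM orders c JOIN customers p ON c.customer_id = p.id ORDER BY c.quantity DESC

Execution result:
id | customer | quantity | order_date
4 | Henry Martinez | 5 | 2022-02-26
6 | Mia Williams | 5 | 2024-05-23
3 | Henry Martinez | 4 | 2022-10-08
9 | Leo Garcia | 3 | 2022-12-10
11 | Henry Martinez | 3 | 2023-06-10
13 | Leo Garcia | 3 | 2022-04-19
1 | Henry Martinez | 2 | 2022-01-19
2 | Tina Johnson | 2 | 2022-03-18
8 | Rose Jones | 2 | 2024-01-19
12 | Henry Martinez | 2 | 2022-11-21
16 | Mia Williams | 2 | 2023-04-07
5 | Mia Williams | 1 | 2023-02-12
7 | Mia Williams | 1 | 2023-01-09
10 | Henry Martinez | 1 | 2024-06-01
14 | Leo Garcia | 1 | 2024-12-28
15 | Leo Garcia | 1 | 2022-02-16
17 | Leo Garcia | 1 | 2022-04-26
18 | Leo Garcia | 1 | 2022-11-12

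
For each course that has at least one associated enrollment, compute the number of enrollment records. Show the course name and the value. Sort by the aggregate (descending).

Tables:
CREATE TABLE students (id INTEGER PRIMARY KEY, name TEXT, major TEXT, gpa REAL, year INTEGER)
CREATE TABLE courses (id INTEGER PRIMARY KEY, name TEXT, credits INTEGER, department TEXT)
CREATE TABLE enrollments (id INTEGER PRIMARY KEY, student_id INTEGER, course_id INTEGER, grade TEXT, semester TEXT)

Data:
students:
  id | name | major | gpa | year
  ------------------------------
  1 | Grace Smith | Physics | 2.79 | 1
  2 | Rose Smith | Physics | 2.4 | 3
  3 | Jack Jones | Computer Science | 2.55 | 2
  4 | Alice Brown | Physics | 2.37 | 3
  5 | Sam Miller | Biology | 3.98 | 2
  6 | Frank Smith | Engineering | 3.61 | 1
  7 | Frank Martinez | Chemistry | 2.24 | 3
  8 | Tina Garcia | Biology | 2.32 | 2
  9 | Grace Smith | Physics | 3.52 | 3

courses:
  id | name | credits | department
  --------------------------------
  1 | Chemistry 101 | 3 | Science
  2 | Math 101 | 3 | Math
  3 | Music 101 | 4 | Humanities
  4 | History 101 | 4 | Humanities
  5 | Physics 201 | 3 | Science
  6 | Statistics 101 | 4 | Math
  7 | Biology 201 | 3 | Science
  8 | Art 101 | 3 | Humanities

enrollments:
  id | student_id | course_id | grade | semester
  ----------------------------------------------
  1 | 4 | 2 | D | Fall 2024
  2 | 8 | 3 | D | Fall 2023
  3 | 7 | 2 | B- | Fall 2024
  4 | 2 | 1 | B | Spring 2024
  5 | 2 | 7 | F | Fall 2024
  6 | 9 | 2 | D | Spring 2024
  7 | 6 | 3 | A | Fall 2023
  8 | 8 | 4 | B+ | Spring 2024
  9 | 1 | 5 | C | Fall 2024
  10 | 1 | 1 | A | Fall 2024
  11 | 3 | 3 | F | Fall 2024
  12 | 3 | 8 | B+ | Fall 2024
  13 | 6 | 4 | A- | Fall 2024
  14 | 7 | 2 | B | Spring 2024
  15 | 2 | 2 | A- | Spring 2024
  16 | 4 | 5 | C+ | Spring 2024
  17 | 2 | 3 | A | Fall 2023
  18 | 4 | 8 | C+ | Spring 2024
SELECT p.name, COUNT(*) AS n FROM enrollments c JOIN courses p ON c.course_id = p.id GROUP BY p.id, p.name ORDER BY n DESC

Execution result:
name | n
Math 101 | 5
Music 101 | 4
Chemistry 101 | 2
History 101 | 2
Physics 201 | 2
Art 101 | 2
Biology 201 | 1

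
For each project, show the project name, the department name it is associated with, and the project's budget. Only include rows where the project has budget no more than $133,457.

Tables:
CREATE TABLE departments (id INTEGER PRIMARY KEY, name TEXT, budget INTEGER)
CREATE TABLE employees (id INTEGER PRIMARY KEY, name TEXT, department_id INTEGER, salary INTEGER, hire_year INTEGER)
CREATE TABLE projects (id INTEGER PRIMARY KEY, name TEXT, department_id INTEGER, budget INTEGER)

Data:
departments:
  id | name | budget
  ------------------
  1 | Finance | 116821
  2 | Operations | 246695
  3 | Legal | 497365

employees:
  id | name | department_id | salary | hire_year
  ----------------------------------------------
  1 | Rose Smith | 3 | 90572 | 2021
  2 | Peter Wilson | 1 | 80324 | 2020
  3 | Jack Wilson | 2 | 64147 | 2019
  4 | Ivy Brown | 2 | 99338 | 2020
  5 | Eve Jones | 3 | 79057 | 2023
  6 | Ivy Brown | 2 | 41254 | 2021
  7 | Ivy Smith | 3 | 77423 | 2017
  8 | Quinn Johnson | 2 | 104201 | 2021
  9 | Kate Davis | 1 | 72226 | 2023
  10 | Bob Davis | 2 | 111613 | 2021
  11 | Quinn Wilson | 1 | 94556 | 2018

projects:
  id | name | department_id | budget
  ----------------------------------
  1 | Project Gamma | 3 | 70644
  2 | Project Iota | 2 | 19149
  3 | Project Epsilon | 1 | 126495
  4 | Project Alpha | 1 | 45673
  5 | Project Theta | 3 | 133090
SELECT c.name, p.name AS department, c.budget FROM projects c JOIN departments p ON c.department_id = p.id WHERE c.budget <= 133457

Execution result:
name | department | budget
Project Gamma | Legal | 70644
Project Iota | Operations | 19149
Project Epsilon | Finance | 126495
Project Alpha | Finance | 45673
Project Theta | Legal | 133090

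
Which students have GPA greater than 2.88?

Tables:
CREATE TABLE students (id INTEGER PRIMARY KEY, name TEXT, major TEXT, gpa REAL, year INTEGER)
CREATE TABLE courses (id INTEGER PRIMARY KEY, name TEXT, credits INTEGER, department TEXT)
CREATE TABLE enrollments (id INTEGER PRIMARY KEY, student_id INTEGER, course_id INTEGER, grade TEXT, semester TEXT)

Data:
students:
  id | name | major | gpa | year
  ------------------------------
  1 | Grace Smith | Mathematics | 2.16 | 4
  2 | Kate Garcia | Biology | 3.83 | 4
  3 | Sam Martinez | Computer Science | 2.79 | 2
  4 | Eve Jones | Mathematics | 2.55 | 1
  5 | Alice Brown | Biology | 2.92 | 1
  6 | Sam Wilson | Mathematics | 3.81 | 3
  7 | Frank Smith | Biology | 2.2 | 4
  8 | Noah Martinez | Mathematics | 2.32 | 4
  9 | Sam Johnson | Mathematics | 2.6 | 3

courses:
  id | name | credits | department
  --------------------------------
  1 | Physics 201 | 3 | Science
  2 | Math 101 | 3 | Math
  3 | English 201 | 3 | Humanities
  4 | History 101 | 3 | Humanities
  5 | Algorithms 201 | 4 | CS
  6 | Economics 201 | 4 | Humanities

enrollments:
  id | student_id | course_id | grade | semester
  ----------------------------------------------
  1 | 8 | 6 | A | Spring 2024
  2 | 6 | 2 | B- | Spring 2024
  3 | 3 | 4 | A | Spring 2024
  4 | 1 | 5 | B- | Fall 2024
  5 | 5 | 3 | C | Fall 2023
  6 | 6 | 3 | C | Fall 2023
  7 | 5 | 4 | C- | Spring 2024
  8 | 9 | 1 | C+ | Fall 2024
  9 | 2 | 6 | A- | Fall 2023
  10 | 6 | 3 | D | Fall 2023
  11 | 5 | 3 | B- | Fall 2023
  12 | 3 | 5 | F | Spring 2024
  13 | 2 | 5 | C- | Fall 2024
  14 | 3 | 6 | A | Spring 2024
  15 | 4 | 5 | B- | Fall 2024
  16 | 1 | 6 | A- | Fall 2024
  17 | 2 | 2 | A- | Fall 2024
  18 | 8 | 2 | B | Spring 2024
SELECT name, gpa FROM students WHERE gpa > 2.88

Execution result:
name | gpa
Kate Garcia | 3.83
Alice Brown | 2.92
Sam Wilson | 3.81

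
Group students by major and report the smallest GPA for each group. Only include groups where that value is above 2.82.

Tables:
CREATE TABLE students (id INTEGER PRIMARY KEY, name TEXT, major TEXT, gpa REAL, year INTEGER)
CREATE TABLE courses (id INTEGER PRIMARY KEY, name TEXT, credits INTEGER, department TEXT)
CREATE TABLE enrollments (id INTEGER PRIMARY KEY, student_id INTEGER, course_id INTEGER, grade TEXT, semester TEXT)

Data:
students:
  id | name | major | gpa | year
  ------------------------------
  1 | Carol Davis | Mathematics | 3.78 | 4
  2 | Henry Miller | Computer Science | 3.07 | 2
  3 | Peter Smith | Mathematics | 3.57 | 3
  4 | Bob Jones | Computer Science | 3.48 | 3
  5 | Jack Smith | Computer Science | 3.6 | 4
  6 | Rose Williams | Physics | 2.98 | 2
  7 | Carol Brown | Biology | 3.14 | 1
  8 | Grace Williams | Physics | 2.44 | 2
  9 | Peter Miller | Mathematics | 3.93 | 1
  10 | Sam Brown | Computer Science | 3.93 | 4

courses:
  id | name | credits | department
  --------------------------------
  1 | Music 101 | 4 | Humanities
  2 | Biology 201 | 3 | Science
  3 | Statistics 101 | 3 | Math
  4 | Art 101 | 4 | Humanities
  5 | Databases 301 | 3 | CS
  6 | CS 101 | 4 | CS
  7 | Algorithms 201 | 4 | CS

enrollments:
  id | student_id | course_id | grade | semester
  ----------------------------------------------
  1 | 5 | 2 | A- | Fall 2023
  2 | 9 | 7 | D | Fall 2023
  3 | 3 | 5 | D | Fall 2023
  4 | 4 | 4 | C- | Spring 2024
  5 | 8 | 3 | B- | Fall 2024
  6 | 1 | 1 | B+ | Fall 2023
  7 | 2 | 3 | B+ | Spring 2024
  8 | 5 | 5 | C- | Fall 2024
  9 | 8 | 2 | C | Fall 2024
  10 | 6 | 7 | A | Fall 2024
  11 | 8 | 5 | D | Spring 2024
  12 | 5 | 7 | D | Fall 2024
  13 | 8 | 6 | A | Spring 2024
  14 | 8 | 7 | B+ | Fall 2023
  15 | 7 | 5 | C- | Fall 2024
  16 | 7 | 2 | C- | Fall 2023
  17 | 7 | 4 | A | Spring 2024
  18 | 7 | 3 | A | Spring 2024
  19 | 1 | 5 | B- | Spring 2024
SELECT major, MIN(gpa) AS min_gpa FROM students GROUP BY major HAVING MIN(gpa) > 2.82

Execution result:
major | min_gpa
Biology | 3.14
Computer Science | 3.07
Mathematics | 3.57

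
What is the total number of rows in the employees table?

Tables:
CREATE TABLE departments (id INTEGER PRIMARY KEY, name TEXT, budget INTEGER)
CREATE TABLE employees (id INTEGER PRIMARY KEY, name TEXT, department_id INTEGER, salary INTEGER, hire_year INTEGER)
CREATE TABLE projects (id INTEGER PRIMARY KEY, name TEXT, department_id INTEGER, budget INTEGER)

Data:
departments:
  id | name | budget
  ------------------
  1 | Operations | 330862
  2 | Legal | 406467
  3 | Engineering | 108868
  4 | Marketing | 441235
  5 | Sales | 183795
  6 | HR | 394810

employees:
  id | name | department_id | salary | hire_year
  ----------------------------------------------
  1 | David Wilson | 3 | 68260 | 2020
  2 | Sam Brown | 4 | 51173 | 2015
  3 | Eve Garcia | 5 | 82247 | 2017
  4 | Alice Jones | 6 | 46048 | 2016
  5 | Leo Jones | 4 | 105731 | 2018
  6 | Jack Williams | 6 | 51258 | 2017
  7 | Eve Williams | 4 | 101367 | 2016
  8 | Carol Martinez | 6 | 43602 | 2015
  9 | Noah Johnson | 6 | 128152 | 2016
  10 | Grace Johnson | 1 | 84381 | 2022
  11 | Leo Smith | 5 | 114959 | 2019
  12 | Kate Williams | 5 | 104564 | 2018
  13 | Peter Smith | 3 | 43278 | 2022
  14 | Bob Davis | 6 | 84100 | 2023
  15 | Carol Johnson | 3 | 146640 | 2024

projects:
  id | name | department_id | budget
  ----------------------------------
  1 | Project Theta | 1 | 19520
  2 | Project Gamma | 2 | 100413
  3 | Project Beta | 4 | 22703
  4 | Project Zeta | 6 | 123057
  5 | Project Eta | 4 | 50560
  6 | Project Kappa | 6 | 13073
SELECT COUNT(*) FROM employees

Execution result:
15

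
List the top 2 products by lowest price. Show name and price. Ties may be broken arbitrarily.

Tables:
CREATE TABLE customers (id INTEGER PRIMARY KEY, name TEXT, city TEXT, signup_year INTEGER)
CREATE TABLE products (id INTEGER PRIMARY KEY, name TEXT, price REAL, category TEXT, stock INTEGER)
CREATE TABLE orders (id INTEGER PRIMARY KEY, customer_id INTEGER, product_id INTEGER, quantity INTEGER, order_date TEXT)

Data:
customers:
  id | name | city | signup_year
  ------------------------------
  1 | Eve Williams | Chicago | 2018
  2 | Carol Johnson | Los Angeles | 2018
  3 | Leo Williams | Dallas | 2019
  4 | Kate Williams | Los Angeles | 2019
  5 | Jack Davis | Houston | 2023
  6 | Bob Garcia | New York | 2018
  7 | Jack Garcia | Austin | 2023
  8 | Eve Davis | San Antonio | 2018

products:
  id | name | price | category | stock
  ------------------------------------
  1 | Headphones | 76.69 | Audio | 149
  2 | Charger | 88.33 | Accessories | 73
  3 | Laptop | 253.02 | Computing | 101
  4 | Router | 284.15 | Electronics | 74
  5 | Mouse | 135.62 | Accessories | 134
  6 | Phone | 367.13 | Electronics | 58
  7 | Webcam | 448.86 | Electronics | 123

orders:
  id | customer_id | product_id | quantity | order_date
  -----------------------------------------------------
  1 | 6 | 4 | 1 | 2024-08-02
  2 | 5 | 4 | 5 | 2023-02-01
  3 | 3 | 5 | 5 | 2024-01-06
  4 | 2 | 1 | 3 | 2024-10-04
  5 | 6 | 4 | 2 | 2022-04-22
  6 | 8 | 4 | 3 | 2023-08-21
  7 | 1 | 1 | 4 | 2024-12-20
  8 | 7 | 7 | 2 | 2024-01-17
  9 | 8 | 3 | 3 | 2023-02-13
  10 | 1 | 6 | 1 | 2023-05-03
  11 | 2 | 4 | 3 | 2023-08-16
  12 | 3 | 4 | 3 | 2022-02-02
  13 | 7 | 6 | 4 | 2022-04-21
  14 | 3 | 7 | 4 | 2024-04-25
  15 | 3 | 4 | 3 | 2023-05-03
SELECT name, price FROM products ORDER BY price ASC LIMIT 2

Execution result:
name | price
Headphones | 76.69
Charger | 88.33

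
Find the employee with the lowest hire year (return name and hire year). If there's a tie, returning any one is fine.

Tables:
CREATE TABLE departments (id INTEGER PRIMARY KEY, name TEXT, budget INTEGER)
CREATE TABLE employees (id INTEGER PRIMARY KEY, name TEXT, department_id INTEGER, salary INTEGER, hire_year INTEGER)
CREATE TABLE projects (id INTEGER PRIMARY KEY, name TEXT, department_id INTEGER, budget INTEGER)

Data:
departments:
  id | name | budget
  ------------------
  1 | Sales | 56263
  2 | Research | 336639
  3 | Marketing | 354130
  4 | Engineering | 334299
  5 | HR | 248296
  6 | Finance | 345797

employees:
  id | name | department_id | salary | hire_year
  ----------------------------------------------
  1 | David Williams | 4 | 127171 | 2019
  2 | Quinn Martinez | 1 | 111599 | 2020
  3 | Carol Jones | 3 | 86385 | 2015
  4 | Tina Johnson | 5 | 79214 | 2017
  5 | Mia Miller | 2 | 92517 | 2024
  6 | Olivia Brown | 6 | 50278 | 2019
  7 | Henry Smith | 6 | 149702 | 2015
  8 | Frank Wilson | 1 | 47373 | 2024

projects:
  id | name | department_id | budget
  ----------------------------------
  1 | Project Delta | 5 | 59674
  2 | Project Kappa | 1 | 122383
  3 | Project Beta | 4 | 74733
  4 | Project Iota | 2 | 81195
SELECT name, hire_year FROM employees ORDER BY hire_year ASC LIMIT 1

Execution result:
name | hire_year
Carol Jones | 2015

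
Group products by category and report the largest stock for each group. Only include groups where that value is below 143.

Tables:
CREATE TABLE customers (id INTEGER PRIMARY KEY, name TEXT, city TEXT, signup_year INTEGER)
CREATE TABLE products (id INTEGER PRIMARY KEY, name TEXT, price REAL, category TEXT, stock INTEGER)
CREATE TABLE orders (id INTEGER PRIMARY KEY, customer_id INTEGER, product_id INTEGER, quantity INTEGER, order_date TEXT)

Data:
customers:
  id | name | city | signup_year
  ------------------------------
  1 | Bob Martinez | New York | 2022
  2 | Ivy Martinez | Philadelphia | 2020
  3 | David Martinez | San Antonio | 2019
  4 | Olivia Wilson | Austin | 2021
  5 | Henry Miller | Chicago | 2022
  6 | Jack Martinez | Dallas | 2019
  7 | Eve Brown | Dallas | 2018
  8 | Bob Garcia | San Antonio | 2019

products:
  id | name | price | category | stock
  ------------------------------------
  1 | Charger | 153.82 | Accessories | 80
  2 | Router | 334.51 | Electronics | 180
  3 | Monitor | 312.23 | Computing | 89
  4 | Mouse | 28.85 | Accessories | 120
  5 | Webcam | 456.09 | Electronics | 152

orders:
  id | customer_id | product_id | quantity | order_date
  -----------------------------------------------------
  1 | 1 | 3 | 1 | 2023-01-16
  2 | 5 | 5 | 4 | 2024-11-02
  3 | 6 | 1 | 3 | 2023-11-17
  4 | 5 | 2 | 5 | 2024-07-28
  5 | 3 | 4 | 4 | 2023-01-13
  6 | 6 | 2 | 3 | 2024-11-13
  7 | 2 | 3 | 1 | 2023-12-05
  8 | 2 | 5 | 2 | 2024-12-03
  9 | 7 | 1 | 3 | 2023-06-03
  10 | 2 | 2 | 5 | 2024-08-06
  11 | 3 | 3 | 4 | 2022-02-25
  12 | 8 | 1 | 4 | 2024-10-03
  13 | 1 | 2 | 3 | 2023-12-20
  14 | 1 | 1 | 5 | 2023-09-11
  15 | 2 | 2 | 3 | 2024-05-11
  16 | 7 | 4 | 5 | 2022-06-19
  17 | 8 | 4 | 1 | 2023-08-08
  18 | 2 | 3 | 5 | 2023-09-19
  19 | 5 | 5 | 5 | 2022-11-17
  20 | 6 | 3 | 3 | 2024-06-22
SELECT category, MAX(stock) AS max_stock FROM products GROUP BY category HAVING MAX(stock) < 143

Execution result:
category | max_stock
Accessories | 120
Computing | 89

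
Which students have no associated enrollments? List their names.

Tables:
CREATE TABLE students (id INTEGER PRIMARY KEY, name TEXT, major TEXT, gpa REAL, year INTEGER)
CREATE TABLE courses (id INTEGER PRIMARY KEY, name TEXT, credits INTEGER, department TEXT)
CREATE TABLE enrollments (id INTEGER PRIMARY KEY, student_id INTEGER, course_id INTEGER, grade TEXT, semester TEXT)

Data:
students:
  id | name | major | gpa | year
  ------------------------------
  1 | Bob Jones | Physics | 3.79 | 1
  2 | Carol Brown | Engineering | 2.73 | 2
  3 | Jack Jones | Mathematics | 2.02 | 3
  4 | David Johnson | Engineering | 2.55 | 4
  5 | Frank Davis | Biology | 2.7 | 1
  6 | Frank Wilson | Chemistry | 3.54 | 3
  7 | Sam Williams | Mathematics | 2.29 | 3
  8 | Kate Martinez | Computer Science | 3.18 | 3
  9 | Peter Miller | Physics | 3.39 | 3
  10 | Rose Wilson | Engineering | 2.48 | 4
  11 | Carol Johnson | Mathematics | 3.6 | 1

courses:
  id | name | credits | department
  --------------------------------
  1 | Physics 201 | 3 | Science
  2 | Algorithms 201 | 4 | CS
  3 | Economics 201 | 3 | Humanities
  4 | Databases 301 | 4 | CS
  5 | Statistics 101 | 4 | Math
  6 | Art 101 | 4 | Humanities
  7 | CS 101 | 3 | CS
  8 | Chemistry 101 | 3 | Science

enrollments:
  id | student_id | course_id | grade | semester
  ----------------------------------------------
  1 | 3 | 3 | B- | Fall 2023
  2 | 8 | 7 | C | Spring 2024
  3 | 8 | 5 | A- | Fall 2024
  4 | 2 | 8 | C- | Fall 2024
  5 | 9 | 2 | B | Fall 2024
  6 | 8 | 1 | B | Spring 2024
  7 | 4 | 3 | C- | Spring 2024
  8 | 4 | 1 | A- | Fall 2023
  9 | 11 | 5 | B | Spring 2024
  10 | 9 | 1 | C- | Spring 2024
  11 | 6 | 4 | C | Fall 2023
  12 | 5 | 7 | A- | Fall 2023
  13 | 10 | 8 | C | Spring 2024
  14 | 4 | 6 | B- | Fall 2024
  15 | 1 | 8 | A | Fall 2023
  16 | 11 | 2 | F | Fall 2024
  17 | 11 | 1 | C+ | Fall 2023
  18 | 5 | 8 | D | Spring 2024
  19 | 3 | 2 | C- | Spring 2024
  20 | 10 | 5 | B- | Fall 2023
SELECT p.name FROM students p LEFT JOIN enrollments c ON c.student_id = p.id WHERE c.id IS NULL

Execution result:
Sam Williams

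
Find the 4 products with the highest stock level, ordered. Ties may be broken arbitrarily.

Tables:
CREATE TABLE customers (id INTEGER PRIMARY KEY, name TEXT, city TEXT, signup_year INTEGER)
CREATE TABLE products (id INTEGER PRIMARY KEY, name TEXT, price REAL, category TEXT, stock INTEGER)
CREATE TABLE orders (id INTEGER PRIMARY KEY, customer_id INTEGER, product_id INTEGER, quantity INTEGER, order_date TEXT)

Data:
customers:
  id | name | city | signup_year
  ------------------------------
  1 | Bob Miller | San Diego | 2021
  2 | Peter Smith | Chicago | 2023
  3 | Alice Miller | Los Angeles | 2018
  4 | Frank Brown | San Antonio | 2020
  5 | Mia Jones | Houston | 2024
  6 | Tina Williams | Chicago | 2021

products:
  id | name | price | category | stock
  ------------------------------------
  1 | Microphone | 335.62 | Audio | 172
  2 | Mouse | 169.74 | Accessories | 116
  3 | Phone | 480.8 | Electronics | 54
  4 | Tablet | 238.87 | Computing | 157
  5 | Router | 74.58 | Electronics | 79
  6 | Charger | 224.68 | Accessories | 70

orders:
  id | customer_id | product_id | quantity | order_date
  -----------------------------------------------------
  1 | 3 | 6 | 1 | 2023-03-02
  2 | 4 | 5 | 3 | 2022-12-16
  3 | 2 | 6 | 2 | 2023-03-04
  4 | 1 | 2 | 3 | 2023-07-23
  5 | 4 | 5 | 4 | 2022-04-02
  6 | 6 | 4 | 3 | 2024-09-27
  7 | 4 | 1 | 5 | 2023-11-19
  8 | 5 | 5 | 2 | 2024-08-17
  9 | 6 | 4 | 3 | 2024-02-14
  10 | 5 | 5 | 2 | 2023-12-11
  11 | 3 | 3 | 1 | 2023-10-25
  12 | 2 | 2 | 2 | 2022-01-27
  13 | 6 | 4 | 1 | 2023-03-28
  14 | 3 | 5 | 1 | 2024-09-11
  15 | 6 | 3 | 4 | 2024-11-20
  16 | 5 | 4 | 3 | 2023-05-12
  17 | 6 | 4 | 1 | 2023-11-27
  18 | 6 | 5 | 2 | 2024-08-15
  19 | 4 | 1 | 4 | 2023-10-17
SELECT name, stock FROM products ORDER BY stock DESC LIMIT 4

Execution result:
name | stock
Microphone | 172
Tablet | 157
Mouse | 116
Router | 79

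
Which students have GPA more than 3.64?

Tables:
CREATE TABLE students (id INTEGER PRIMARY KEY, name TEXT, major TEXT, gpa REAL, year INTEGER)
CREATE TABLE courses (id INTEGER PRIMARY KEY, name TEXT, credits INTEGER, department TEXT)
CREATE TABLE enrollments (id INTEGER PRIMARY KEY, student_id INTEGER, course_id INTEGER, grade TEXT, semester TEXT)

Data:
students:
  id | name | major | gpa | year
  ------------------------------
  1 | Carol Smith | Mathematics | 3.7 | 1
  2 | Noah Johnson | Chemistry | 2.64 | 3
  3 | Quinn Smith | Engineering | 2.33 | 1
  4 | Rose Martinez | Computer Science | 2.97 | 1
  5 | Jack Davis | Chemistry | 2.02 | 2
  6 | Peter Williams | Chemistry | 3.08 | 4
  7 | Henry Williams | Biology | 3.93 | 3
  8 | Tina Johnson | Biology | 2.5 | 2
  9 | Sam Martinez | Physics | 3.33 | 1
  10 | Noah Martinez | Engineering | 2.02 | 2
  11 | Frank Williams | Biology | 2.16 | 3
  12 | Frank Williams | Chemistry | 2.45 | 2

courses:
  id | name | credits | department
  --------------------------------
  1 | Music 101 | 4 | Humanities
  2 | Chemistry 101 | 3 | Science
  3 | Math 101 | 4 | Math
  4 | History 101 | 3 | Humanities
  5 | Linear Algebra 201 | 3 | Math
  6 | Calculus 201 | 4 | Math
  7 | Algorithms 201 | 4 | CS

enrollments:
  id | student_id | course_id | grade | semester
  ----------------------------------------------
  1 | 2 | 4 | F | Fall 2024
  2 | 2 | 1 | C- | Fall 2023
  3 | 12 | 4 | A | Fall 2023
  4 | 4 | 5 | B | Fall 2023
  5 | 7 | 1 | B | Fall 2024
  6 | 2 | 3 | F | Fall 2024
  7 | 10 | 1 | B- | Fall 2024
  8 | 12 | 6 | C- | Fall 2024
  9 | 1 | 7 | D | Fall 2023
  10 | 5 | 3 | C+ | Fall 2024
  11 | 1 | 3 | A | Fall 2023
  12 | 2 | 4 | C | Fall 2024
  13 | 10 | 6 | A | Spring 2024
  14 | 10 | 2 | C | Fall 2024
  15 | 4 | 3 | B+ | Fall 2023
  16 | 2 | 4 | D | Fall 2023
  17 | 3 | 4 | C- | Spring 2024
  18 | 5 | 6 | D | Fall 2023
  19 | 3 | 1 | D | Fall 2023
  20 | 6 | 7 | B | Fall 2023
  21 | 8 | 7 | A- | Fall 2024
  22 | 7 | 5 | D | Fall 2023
SELECT name, gpa FROM students WHERE gpa > 3.64

Execution result:
name | gpa
Carol Smith | 3.70
Henry Williams | 3.93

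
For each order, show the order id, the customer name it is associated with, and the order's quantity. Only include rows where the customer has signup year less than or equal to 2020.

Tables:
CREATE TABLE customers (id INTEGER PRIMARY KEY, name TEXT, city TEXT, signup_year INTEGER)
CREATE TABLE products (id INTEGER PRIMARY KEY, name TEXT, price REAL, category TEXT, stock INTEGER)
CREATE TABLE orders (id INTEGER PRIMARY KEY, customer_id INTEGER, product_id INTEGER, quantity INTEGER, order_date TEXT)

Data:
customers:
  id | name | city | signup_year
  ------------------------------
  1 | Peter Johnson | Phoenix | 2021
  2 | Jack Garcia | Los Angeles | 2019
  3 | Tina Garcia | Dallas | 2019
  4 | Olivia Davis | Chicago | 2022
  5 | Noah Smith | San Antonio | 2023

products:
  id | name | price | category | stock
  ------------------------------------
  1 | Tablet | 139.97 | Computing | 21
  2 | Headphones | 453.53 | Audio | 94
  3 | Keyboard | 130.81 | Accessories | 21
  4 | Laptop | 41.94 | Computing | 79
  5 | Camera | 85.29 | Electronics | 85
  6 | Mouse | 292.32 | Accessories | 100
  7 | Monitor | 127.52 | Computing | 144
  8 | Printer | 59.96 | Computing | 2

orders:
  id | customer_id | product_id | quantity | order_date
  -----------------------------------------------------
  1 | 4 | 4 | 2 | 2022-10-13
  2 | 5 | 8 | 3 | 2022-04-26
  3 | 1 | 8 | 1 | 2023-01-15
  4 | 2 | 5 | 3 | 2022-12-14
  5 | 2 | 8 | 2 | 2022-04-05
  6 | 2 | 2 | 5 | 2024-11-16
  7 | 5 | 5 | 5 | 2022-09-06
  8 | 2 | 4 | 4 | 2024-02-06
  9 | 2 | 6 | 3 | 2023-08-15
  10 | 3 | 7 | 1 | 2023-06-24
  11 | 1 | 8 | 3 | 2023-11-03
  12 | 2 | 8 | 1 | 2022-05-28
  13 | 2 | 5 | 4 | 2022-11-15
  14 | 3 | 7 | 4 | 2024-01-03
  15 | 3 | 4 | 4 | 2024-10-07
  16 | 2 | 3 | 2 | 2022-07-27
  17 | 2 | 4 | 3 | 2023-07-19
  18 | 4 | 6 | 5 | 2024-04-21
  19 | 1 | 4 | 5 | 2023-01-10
SELECT c.id, p.name AS customer, c.quantity FROM orders c JOIN customers p ON c.customer_id = p.id WHERE p.signup_year <= 2020

Execution result:
id | customer | quantity
4 | Jack Garcia | 3
5 | Jack Garcia | 2
6 | Jack Garcia | 5
8 | Jack Garcia | 4
9 | Jack Garcia | 3
10 | Tina Garcia | 1
12 | Jack Garcia | 1
13 | Jack Garcia | 4
14 | Tina Garcia | 4
15 | Tina Garcia | 4
16 | Jack Garcia | 2
17 | Jack Garcia | 3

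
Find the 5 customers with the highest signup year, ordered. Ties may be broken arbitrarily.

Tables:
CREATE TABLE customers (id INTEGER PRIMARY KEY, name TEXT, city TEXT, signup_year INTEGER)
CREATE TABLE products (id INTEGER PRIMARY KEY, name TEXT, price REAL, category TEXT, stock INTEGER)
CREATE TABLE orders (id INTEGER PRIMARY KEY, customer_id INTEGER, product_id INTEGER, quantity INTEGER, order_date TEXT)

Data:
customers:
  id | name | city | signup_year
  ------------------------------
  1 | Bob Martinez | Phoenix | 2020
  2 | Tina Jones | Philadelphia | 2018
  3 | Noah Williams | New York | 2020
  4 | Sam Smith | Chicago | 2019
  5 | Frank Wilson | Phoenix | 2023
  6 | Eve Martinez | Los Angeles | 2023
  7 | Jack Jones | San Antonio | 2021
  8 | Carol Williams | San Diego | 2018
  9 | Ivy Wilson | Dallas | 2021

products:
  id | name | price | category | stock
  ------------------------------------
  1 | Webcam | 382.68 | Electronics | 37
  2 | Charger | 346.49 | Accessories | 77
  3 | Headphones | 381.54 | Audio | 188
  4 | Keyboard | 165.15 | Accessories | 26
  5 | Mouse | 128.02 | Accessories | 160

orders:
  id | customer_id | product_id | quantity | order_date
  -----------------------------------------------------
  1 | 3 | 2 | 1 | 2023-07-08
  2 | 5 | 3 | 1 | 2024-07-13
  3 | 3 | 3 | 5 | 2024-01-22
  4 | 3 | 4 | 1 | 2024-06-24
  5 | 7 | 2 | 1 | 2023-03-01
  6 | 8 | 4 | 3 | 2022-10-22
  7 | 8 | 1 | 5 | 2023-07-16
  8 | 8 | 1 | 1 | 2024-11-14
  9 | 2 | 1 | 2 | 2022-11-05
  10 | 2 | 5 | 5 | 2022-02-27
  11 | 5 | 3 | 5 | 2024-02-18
SELECT name, signup_year FROM customers ORDER BY signup_year DESC LIMIT 5

Execution result:
name | signup_year
Frank Wilson | 2023
Eve Martinez | 2023
Jack Jones | 2021
Ivy Wilson | 2021
Bob Martinez | 2020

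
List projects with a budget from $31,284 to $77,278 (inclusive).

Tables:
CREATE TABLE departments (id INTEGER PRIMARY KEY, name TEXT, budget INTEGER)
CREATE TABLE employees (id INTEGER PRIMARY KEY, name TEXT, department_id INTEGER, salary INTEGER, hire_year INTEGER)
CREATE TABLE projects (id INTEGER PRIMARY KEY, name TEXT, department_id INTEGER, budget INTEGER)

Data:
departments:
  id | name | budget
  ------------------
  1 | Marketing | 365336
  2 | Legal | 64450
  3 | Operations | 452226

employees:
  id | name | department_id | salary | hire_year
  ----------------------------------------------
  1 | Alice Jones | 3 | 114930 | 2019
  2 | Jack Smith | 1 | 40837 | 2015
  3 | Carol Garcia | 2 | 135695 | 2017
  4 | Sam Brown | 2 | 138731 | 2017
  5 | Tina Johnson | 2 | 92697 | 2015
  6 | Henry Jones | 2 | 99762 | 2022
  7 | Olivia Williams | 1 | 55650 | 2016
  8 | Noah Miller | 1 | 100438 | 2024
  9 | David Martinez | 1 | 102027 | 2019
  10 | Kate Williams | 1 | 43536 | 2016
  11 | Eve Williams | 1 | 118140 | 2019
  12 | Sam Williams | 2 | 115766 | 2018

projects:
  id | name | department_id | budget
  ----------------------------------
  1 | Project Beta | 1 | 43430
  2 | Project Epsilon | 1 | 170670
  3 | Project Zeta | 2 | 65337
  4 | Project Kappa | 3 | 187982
SELECT name, budget FROM projects WHERE budget BETWEEN 31284 AND 77278

Execution result:
name | budget
Project Beta | 43430
Project Zeta | 65337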